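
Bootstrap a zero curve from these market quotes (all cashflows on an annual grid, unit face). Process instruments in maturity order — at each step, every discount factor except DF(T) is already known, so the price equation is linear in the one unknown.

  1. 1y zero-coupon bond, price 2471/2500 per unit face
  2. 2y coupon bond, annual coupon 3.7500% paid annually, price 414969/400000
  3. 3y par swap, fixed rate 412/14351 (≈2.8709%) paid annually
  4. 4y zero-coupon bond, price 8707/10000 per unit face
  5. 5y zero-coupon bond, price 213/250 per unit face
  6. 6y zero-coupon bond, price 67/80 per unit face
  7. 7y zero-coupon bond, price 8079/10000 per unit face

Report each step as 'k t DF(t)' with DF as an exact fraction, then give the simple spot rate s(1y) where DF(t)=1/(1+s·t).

step 1 [1y] zero: DF = P = 2471/2500 ≈ 0.988400
step 2 [2y] bond c/1=3/80: DF=(414969/400000 − 3/80·(0.988400))/(1+3/80) = 4821/5000 ≈ 0.964200
step 3 [3y] swap r/1=412/14351: DF=(1 − 412/14351·(0.988400+0.964200))/(1+412/14351) = 1147/1250 ≈ 0.917600
step 4 [4y] zero: DF = P = 8707/10000 ≈ 0.870700
step 5 [5y] zero: DF = P = 213/250 ≈ 0.852000
step 6 [6y] zero: DF = P = 67/80 ≈ 0.837500
step 7 [7y] zero: DF = P = 8079/10000 ≈ 0.807900

1 1 2471/2500
2 2 4821/5000
3 3 1147/1250
4 4 8707/10000
5 5 213/250
6 6 67/80
7 7 8079/10000
s(1y) = (1/(2471/2500) − 1)/(1) = 29/2471 ≈ 1.1736%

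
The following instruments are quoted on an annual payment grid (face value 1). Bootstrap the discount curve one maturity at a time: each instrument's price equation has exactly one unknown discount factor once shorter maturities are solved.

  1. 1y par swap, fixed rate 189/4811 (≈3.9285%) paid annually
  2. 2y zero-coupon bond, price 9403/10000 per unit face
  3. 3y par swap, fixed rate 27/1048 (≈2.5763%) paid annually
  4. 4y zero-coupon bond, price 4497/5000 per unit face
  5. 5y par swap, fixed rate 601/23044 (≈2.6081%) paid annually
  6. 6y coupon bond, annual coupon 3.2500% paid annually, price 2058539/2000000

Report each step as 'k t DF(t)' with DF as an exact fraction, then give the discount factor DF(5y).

1 1 4811/5000
2 2 9403/10000
3 3 9271/10000
4 4 4497/5000
5 5 4399/5000
6 6 4259/5000
DF(5y) = 4399/5000 ≈ 0.879800

step 1 [1y] swap r/1=189/4811: DF=(1 − 189/4811·(0))/(1+189/4811) = 4811/5000 ≈ 0.962200
step 2 [2y] zero: DF = P = 9403/10000 ≈ 0.940300
step 3 [3y] swap r/1=27/1048: DF=(1 − 27/1048·(0.962200+0.940300))/(1+27/1048) = 9271/10000 ≈ 0.927100
step 4 [4y] zero: DF = P = 4497/5000 ≈ 0.899400
step 5 [5y] swap r/1=601/23044: DF=(1 − 601/23044·(0.962200+0.940300+0.927100+0.899400))/(1+601/23044) = 4399/5000 ≈ 0.879800
step 6 [6y] bond c/1=13/400: DF=(2058539/2000000 − 13/400·(0.962200+0.940300+0.927100+0.899400+0.879800))/(1+13/400) = 4259/5000 ≈ 0.851800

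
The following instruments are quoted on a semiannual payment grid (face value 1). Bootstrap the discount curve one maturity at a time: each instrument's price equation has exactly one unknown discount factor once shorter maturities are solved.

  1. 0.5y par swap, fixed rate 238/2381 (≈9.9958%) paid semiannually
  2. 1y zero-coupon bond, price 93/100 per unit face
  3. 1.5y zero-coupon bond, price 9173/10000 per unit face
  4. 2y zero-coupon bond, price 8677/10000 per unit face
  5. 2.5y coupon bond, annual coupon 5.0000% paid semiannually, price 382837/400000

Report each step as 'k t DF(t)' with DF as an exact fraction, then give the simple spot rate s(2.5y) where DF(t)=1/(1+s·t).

step 1 [0.5y] swap r/2=119/2381: DF=(1 − 119/2381·(0))/(1+119/2381) = 2381/2500 ≈ 0.952400
step 2 [1y] zero: DF = P = 93/100 ≈ 0.930000
step 3 [1.5y] zero: DF = P = 9173/10000 ≈ 0.917300
step 4 [2y] zero: DF = P = 8677/10000 ≈ 0.867700
step 5 [2.5y] bond c/2=1/40: DF=(382837/400000 − 1/40·(0.952400+0.930000+0.917300+0.867700))/(1+1/40) = 8443/10000 ≈ 0.844300

1 1/2 2381/2500
2 1 93/100
3 3/2 9173/10000
4 2 8677/10000
5 5/2 8443/10000
s(2.5y) = (1/(8443/10000) − 1)/(5/2) = 3114/42215 ≈ 7.3765%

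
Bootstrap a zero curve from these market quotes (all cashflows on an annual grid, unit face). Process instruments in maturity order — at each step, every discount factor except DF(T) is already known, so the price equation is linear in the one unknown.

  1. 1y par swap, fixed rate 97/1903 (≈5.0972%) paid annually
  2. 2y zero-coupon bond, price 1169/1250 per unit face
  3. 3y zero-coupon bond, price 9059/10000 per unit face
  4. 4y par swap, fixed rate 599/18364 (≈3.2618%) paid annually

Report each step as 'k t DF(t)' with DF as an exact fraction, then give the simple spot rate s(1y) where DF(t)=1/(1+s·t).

1 1 1903/2000
2 2 1169/1250
3 3 9059/10000
4 4 4401/5000
s(1y) = (1/(1903/2000) − 1)/(1) = 97/1903 ≈ 5.0972%

step 1 [1y] swap r/1=97/1903: DF=(1 − 97/1903·(0))/(1+97/1903) = 1903/2000 ≈ 0.951500
step 2 [2y] zero: DF = P = 1169/1250 ≈ 0.935200
step 3 [3y] zero: DF = P = 9059/10000 ≈ 0.905900
step 4 [4y] swap r/1=599/18364: DF=(1 − 599/18364·(0.951500+0.935200+0.905900))/(1+599/18364) = 4401/5000 ≈ 0.880200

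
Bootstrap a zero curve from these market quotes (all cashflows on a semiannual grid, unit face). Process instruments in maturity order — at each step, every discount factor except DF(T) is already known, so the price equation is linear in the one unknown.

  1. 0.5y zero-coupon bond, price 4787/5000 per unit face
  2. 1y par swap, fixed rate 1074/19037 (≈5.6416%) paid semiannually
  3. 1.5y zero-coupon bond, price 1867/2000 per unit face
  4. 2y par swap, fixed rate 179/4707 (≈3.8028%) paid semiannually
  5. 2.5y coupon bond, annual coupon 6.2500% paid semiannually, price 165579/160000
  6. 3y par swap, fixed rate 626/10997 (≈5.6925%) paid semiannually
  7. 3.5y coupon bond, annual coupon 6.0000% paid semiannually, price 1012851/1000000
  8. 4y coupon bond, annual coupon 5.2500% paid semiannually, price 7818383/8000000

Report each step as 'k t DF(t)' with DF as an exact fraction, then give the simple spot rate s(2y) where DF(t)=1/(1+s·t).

1 1/2 4787/5000
2 1 9463/10000
3 3/2 1867/2000
4 2 2321/2500
5 5/2 4447/5000
6 3 1687/2000
7 7/2 1029/1250
8 4 3953/5000
s(2y) = (1/(2321/2500) − 1)/(2) = 179/4642 ≈ 3.8561%

step 1 [0.5y] zero: DF = P = 4787/5000 ≈ 0.957400
step 2 [1y] swap r/2=537/19037: DF=(1 − 537/19037·(0.957400))/(1+537/19037) = 9463/10000 ≈ 0.946300
step 3 [1.5y] zero: DF = P = 1867/2000 ≈ 0.933500
step 4 [2y] swap r/2=179/9414: DF=(1 − 179/9414·(0.957400+0.946300+0.933500))/(1+179/9414) = 2321/2500 ≈ 0.928400
step 5 [2.5y] bond c/2=1/32: DF=(165579/160000 − 1/32·(0.957400+0.946300+0.933500+0.928400))/(1+1/32) = 4447/5000 ≈ 0.889400
step 6 [3y] swap r/2=313/10997: DF=(1 − 313/10997·(0.957400+0.946300+0.933500+0.928400+0.889400))/(1+313/10997) = 1687/2000 ≈ 0.843500
step 7 [3.5y] bond c/2=3/100: DF=(1012851/1000000 − 3/100·(0.957400+0.946300+0.933500+0.928400+0.889400+0.843500))/(1+3/100) = 1029/1250 ≈ 0.823200
step 8 [4y] bond c/2=21/800: DF=(7818383/8000000 − 21/800·(0.957400+0.946300+0.933500+0.928400+0.889400+0.843500+0.823200))/(1+21/800) = 3953/5000 ≈ 0.790600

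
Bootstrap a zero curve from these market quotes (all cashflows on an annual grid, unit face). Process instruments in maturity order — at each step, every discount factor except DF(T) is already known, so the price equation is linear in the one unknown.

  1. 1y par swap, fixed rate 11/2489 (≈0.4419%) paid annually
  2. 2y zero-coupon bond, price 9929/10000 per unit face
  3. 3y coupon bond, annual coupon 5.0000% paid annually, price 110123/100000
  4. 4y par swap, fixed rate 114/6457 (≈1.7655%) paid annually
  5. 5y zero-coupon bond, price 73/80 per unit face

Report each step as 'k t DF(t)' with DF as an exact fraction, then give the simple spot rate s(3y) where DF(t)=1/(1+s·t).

step 1 [1y] swap r/1=11/2489: DF=(1 − 11/2489·(0))/(1+11/2489) = 2489/2500 ≈ 0.995600
step 2 [2y] zero: DF = P = 9929/10000 ≈ 0.992900
step 3 [3y] bond c/1=1/20: DF=(110123/100000 − 1/20·(0.995600+0.992900))/(1+1/20) = 9541/10000 ≈ 0.954100
step 4 [4y] swap r/1=114/6457: DF=(1 − 114/6457·(0.995600+0.992900+0.954100))/(1+114/6457) = 2329/2500 ≈ 0.931600
step 5 [5y] zero: DF = P = 73/80 ≈ 0.912500

1 1 2489/2500
2 2 9929/10000
3 3 9541/10000
4 4 2329/2500
5 5 73/80
s(3y) = (1/(9541/10000) − 1)/(3) = 153/9541 ≈ 1.6036%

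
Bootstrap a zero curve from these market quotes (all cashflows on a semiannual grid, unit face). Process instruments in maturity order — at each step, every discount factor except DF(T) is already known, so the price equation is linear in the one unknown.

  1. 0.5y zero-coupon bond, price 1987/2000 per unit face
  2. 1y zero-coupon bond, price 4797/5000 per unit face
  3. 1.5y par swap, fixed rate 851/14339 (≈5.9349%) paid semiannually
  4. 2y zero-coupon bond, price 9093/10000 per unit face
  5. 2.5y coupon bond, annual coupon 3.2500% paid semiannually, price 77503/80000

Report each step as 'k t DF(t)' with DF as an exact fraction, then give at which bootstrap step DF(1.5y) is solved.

step 1 [0.5y] zero: DF = P = 1987/2000 ≈ 0.993500
step 2 [1y] zero: DF = P = 4797/5000 ≈ 0.959400
step 3 [1.5y] swap r/2=851/28678: DF=(1 − 851/28678·(0.993500+0.959400))/(1+851/28678) = 9149/10000 ≈ 0.914900
step 4 [2y] zero: DF = P = 9093/10000 ≈ 0.909300
step 5 [2.5y] bond c/2=13/800: DF=(77503/80000 − 13/800·(0.993500+0.959400+0.914900+0.909300))/(1+13/800) = 8929/10000 ≈ 0.892900

1 1/2 1987/2000
2 1 4797/5000
3 3/2 9149/10000
4 2 9093/10000
5 5/2 8929/10000
DF(1.5y) is solved at step 3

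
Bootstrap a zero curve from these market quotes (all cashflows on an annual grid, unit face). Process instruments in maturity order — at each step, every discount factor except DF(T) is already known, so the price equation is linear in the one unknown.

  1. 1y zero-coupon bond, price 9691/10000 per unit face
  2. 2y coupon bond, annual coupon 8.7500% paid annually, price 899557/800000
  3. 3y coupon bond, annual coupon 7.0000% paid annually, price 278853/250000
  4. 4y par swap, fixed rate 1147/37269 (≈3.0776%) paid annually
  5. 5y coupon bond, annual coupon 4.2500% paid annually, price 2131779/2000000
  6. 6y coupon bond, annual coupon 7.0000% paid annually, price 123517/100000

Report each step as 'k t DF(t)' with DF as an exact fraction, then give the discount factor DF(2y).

step 1 [1y] zero: DF = P = 9691/10000 ≈ 0.969100
step 2 [2y] bond c/1=7/80: DF=(899557/800000 − 7/80·(0.969100))/(1+7/80) = 239/250 ≈ 0.956000
step 3 [3y] bond c/1=7/100: DF=(278853/250000 − 7/100·(0.969100+0.956000))/(1+7/100) = 1833/2000 ≈ 0.916500
step 4 [4y] swap r/1=1147/37269: DF=(1 − 1147/37269·(0.969100+0.956000+0.916500))/(1+1147/37269) = 8853/10000 ≈ 0.885300
step 5 [5y] bond c/1=17/400: DF=(2131779/2000000 − 17/400·(0.969100+0.956000+0.916500+0.885300))/(1+17/400) = 1741/2000 ≈ 0.870500
step 6 [6y] bond c/1=7/100: DF=(123517/100000 − 7/100·(0.969100+0.956000+0.916500+0.885300+0.870500))/(1+7/100) = 1067/1250 ≈ 0.853600

1 1 9691/10000
2 2 239/250
3 3 1833/2000
4 4 8853/10000
5 5 1741/2000
6 6 1067/1250
DF(2y) = 239/250 ≈ 0.956000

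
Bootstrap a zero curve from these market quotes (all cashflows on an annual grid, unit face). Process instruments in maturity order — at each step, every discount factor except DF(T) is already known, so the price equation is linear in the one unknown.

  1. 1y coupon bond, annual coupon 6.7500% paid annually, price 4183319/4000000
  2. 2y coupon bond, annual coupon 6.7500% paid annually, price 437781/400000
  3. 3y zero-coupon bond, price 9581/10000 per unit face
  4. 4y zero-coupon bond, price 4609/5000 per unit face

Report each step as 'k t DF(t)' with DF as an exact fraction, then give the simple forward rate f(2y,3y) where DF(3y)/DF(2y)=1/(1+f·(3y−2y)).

1 1 9797/10000
2 2 9633/10000
3 3 9581/10000
4 4 4609/5000
f(2y,3y) = ((9633/10000)/(9581/10000) − 1)/(1) = 4/737 ≈ 0.5427%

step 1 [1y] bond c/1=27/400: DF=(4183319/4000000 − 27/400·(0))/(1+27/400) = 9797/10000 ≈ 0.979700
step 2 [2y] bond c/1=27/400: DF=(437781/400000 − 27/400·(0.979700))/(1+27/400) = 9633/10000 ≈ 0.963300
step 3 [3y] zero: DF = P = 9581/10000 ≈ 0.958100
step 4 [4y] zero: DF = P = 4609/5000 ≈ 0.921800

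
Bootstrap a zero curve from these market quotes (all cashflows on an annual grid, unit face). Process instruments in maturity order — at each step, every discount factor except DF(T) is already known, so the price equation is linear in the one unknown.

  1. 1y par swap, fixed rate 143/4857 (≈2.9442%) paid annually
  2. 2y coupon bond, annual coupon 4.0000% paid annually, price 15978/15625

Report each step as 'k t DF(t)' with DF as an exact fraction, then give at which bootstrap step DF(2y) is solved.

1 1 4857/5000
2 2 9459/10000
DF(2y) is solved at step 2

step 1 [1y] swap r/1=143/4857: DF=(1 − 143/4857·(0))/(1+143/4857) = 4857/5000 ≈ 0.971400
step 2 [2y] bond c/1=1/25: DF=(15978/15625 − 1/25·(0.971400))/(1+1/25) = 9459/10000 ≈ 0.945900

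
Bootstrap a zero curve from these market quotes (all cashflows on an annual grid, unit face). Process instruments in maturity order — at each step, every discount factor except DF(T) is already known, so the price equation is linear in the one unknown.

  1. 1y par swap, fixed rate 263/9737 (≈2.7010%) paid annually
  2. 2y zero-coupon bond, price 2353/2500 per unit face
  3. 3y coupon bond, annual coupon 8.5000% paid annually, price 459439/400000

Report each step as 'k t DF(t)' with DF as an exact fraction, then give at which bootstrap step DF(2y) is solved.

step 1 [1y] swap r/1=263/9737: DF=(1 − 263/9737·(0))/(1+263/9737) = 9737/10000 ≈ 0.973700
step 2 [2y] zero: DF = P = 2353/2500 ≈ 0.941200
step 3 [3y] bond c/1=17/200: DF=(459439/400000 − 17/200·(0.973700+0.941200))/(1+17/200) = 4543/5000 ≈ 0.908600

1 1 9737/10000
2 2 2353/2500
3 3 4543/5000
DF(2y) is solved at step 2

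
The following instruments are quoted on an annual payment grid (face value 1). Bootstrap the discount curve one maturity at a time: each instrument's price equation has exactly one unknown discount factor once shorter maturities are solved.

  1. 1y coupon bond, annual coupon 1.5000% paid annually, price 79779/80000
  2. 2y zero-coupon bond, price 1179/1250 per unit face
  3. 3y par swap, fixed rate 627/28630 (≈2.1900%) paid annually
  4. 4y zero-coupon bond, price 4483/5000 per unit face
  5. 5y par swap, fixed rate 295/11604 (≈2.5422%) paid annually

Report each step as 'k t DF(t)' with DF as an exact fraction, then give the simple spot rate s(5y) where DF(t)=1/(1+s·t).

1 1 393/400
2 2 1179/1250
3 3 9373/10000
4 4 4483/5000
5 5 441/500
s(5y) = (1/(441/500) − 1)/(5) = 59/2205 ≈ 2.6757%

step 1 [1y] bond c/1=3/200: DF=(79779/80000 − 3/200·(0))/(1+3/200) = 393/400 ≈ 0.982500
step 2 [2y] zero: DF = P = 1179/1250 ≈ 0.943200
step 3 [3y] swap r/1=627/28630: DF=(1 − 627/28630·(0.982500+0.943200))/(1+627/28630) = 9373/10000 ≈ 0.937300
step 4 [4y] zero: DF = P = 4483/5000 ≈ 0.896600
step 5 [5y] swap r/1=295/11604: DF=(1 − 295/11604·(0.982500+0.943200+0.937300+0.896600))/(1+295/11604) = 441/500 ≈ 0.882000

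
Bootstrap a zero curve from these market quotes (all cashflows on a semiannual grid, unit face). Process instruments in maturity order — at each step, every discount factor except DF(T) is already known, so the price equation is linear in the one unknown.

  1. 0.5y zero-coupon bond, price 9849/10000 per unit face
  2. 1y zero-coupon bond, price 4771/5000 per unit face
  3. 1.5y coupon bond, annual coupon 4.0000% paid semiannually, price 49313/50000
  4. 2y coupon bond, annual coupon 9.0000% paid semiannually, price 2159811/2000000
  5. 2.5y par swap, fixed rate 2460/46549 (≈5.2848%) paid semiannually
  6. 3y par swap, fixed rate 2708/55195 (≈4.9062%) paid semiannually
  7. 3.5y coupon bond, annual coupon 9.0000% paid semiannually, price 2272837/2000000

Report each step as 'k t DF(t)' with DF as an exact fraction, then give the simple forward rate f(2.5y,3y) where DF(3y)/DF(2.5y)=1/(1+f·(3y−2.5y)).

1 1/2 9849/10000
2 1 4771/5000
3 3/2 9289/10000
4 2 9099/10000
5 5/2 877/1000
6 3 4323/5000
7 7/2 4249/5000
f(2.5y,3y) = ((877/1000)/(4323/5000) − 1)/(1/2) = 124/4323 ≈ 2.8684%

step 1 [0.5y] zero: DF = P = 9849/10000 ≈ 0.984900
step 2 [1y] zero: DF = P = 4771/5000 ≈ 0.954200
step 3 [1.5y] bond c/2=1/50: DF=(49313/50000 − 1/50·(0.984900+0.954200))/(1+1/50) = 9289/10000 ≈ 0.928900
step 4 [2y] bond c/2=9/200: DF=(2159811/2000000 − 9/200·(0.984900+0.954200+0.928900))/(1+9/200) = 9099/10000 ≈ 0.909900
step 5 [2.5y] swap r/2=1230/46549: DF=(1 − 1230/46549·(0.984900+0.954200+0.928900+0.909900))/(1+1230/46549) = 877/1000 ≈ 0.877000
step 6 [3y] swap r/2=1354/55195: DF=(1 − 1354/55195·(0.984900+0.954200+0.928900+0.909900+0.877000))/(1+1354/55195) = 4323/5000 ≈ 0.864600
step 7 [3.5y] bond c/2=9/200: DF=(2272837/2000000 − 9/200·(0.984900+0.954200+0.928900+0.909900+0.877000+0.864600))/(1+9/200) = 4249/5000 ≈ 0.849800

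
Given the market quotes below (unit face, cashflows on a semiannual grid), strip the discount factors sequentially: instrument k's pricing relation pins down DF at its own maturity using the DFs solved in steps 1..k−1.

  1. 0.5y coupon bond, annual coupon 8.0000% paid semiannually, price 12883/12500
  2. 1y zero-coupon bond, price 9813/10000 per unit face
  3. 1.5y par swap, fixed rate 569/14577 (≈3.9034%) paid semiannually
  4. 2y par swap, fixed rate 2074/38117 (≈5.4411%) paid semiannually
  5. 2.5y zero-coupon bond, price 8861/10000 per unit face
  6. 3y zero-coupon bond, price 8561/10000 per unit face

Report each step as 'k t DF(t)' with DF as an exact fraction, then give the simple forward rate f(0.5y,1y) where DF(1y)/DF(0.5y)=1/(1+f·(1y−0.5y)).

1 1/2 991/1000
2 1 9813/10000
3 3/2 9431/10000
4 2 8963/10000
5 5/2 8861/10000
6 3 8561/10000
f(0.5y,1y) = ((991/1000)/(9813/10000) − 1)/(1/2) = 194/9813 ≈ 1.9770%

step 1 [0.5y] bond c/2=1/25: DF=(12883/12500 − 1/25·(0))/(1+1/25) = 991/1000 ≈ 0.991000
step 2 [1y] zero: DF = P = 9813/10000 ≈ 0.981300
step 3 [1.5y] swap r/2=569/29154: DF=(1 − 569/29154·(0.991000+0.981300))/(1+569/29154) = 9431/10000 ≈ 0.943100
step 4 [2y] swap r/2=1037/38117: DF=(1 − 1037/38117·(0.991000+0.981300+0.943100))/(1+1037/38117) = 8963/10000 ≈ 0.896300
step 5 [2.5y] zero: DF = P = 8861/10000 ≈ 0.886100
step 6 [3y] zero: DF = P = 8561/10000 ≈ 0.856100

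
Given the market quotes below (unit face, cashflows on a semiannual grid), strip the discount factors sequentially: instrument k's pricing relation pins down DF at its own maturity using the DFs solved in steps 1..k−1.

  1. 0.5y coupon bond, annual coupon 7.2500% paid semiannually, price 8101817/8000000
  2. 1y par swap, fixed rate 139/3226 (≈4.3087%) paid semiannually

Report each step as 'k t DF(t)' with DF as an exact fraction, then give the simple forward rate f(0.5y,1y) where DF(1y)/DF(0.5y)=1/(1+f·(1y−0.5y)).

1 1/2 9773/10000
2 1 9583/10000
f(0.5y,1y) = ((9773/10000)/(9583/10000) − 1)/(1/2) = 380/9583 ≈ 3.9654%

step 1 [0.5y] bond c/2=29/800: DF=(8101817/8000000 − 29/800·(0))/(1+29/800) = 9773/10000 ≈ 0.977300
step 2 [1y] swap r/2=139/6452: DF=(1 − 139/6452·(0.977300))/(1+139/6452) = 9583/10000 ≈ 0.958300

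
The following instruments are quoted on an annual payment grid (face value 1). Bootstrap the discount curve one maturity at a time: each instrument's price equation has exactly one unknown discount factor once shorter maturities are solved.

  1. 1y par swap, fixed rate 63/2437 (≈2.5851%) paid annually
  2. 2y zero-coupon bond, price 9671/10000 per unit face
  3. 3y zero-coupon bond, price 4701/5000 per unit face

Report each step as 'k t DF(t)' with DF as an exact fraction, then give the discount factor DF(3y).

1 1 2437/2500
2 2 9671/10000
3 3 4701/5000
DF(3y) = 4701/5000 ≈ 0.940200

step 1 [1y] swap r/1=63/2437: DF=(1 − 63/2437·(0))/(1+63/2437) = 2437/2500 ≈ 0.974800
step 2 [2y] zero: DF = P = 9671/10000 ≈ 0.967100
step 3 [3y] zero: DF = P = 4701/5000 ≈ 0.940200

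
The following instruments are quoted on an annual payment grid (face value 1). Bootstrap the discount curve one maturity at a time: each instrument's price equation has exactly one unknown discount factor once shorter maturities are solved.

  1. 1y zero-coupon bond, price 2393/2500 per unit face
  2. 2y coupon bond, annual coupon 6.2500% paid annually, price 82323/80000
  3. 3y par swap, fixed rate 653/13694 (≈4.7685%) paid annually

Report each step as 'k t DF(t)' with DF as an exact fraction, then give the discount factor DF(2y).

step 1 [1y] zero: DF = P = 2393/2500 ≈ 0.957200
step 2 [2y] bond c/1=1/16: DF=(82323/80000 − 1/16·(0.957200))/(1+1/16) = 4561/5000 ≈ 0.912200
step 3 [3y] swap r/1=653/13694: DF=(1 − 653/13694·(0.957200+0.912200))/(1+653/13694) = 4347/5000 ≈ 0.869400

1 1 2393/2500
2 2 4561/5000
3 3 4347/5000
DF(2y) = 4561/5000 ≈ 0.912200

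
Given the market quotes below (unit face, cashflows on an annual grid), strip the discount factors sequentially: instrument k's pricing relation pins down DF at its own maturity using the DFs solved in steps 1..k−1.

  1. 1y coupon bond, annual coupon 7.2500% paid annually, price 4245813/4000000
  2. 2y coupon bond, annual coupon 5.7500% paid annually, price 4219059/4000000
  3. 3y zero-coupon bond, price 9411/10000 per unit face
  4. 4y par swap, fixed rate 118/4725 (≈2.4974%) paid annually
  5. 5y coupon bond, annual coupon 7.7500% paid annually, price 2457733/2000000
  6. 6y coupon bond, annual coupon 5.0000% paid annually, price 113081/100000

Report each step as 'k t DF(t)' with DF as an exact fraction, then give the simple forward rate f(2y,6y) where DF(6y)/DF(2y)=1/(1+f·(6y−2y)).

1 1 9897/10000
2 2 2359/2500
3 3 9411/10000
4 4 566/625
5 5 4343/5000
6 6 2139/2500
f(2y,6y) = ((2359/2500)/(2139/2500) − 1)/(4) = 55/2139 ≈ 2.5713%

step 1 [1y] bond c/1=29/400: DF=(4245813/4000000 − 29/400·(0))/(1+29/400) = 9897/10000 ≈ 0.989700
step 2 [2y] bond c/1=23/400: DF=(4219059/4000000 − 23/400·(0.989700))/(1+23/400) = 2359/2500 ≈ 0.943600
step 3 [3y] zero: DF = P = 9411/10000 ≈ 0.941100
step 4 [4y] swap r/1=118/4725: DF=(1 − 118/4725·(0.989700+0.943600+0.941100))/(1+118/4725) = 566/625 ≈ 0.905600
step 5 [5y] bond c/1=31/400: DF=(2457733/2000000 − 31/400·(0.989700+0.943600+0.941100+0.905600))/(1+31/400) = 4343/5000 ≈ 0.868600
step 6 [6y] bond c/1=1/20: DF=(113081/100000 − 1/20·(0.989700+0.943600+0.941100+0.905600+0.868600))/(1+1/20) = 2139/2500 ≈ 0.855600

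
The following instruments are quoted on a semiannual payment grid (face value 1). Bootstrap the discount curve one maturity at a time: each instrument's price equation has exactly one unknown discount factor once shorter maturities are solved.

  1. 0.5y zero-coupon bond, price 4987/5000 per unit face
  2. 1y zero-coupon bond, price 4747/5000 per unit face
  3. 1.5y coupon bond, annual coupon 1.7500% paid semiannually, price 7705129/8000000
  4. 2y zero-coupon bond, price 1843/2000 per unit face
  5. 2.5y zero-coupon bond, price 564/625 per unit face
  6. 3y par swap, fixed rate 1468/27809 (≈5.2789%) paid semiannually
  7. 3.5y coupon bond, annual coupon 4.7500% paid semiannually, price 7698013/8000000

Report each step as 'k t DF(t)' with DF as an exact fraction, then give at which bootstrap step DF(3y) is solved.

step 1 [0.5y] zero: DF = P = 4987/5000 ≈ 0.997400
step 2 [1y] zero: DF = P = 4747/5000 ≈ 0.949400
step 3 [1.5y] bond c/2=7/800: DF=(7705129/8000000 − 7/800·(0.997400+0.949400))/(1+7/800) = 9379/10000 ≈ 0.937900
step 4 [2y] zero: DF = P = 1843/2000 ≈ 0.921500
step 5 [2.5y] zero: DF = P = 564/625 ≈ 0.902400
step 6 [3y] swap r/2=734/27809: DF=(1 − 734/27809·(0.997400+0.949400+0.937900+0.921500+0.902400))/(1+734/27809) = 2133/2500 ≈ 0.853200
step 7 [3.5y] bond c/2=19/800: DF=(7698013/8000000 − 19/800·(0.997400+0.949400+0.937900+0.921500+0.902400+0.853200))/(1+19/800) = 8109/10000 ≈ 0.810900

1 1/2 4987/5000
2 1 4747/5000
3 3/2 9379/10000
4 2 1843/2000
5 5/2 564/625
6 3 2133/2500
7 7/2 8109/10000
DF(3y) is solved at step 6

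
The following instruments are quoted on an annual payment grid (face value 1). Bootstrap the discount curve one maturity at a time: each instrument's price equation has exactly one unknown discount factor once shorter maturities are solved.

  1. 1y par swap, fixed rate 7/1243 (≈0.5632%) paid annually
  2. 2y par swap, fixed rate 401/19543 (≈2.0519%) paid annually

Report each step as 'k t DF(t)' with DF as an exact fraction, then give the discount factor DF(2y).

step 1 [1y] swap r/1=7/1243: DF=(1 − 7/1243·(0))/(1+7/1243) = 1243/1250 ≈ 0.994400
step 2 [2y] swap r/1=401/19543: DF=(1 − 401/19543·(0.994400))/(1+401/19543) = 9599/10000 ≈ 0.959900

1 1 1243/1250
2 2 9599/10000
DF(2y) = 9599/10000 ≈ 0.959900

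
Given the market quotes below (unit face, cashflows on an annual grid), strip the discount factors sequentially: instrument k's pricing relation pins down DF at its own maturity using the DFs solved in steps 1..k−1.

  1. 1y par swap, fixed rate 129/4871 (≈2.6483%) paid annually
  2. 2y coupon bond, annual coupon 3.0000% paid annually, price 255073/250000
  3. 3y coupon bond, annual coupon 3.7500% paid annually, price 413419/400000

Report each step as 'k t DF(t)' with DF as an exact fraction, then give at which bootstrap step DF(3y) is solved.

1 1 4871/5000
2 2 4811/5000
3 3 4631/5000
DF(3y) is solved at step 3

step 1 [1y] swap r/1=129/4871: DF=(1 − 129/4871·(0))/(1+129/4871) = 4871/5000 ≈ 0.974200
step 2 [2y] bond c/1=3/100: DF=(255073/250000 − 3/100·(0.974200))/(1+3/100) = 4811/5000 ≈ 0.962200
step 3 [3y] bond c/1=3/80: DF=(413419/400000 − 3/80·(0.974200+0.962200))/(1+3/80) = 4631/5000 ≈ 0.926200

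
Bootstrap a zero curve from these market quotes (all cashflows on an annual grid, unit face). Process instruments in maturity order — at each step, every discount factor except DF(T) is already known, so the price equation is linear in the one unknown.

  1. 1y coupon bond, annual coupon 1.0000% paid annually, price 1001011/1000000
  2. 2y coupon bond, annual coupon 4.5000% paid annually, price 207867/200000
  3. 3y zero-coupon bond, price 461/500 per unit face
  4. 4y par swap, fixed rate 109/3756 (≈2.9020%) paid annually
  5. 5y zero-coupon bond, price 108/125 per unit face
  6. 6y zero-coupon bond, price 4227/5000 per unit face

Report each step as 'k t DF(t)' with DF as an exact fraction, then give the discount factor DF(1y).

1 1 9911/10000
2 2 9519/10000
3 3 461/500
4 4 891/1000
5 5 108/125
6 6 4227/5000
DF(1y) = 9911/10000 ≈ 0.991100

step 1 [1y] bond c/1=1/100: DF=(1001011/1000000 − 1/100·(0))/(1+1/100) = 9911/10000 ≈ 0.991100
step 2 [2y] bond c/1=9/200: DF=(207867/200000 − 9/200·(0.991100))/(1+9/200) = 9519/10000 ≈ 0.951900
step 3 [3y] zero: DF = P = 461/500 ≈ 0.922000
step 4 [4y] swap r/1=109/3756: DF=(1 − 109/3756·(0.991100+0.951900+0.922000))/(1+109/3756) = 891/1000 ≈ 0.891000
step 5 [5y] zero: DF = P = 108/125 ≈ 0.864000
step 6 [6y] zero: DF = P = 4227/5000 ≈ 0.845400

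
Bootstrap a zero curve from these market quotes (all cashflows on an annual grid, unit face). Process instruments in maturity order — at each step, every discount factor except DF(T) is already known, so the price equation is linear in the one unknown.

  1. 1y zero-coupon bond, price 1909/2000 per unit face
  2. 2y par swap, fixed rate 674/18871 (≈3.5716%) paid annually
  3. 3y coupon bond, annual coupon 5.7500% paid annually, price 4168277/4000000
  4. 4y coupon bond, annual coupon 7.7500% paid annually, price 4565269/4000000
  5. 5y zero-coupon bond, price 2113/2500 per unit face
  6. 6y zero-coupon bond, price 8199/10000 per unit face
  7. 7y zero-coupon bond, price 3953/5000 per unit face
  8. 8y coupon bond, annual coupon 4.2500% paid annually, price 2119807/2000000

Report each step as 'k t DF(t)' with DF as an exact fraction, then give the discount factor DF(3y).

1 1 1909/2000
2 2 4663/5000
3 3 2207/2500
4 4 43/50
5 5 2113/2500
6 6 8199/10000
7 7 3953/5000
8 8 3843/5000
DF(3y) = 2207/2500 ≈ 0.882800

step 1 [1y] zero: DF = P = 1909/2000 ≈ 0.954500
step 2 [2y] swap r/1=674/18871: DF=(1 − 674/18871·(0.954500))/(1+674/18871) = 4663/5000 ≈ 0.932600
step 3 [3y] bond c/1=23/400: DF=(4168277/4000000 − 23/400·(0.954500+0.932600))/(1+23/400) = 2207/2500 ≈ 0.882800
step 4 [4y] bond c/1=31/400: DF=(4565269/4000000 − 31/400·(0.954500+0.932600+0.882800))/(1+31/400) = 43/50 ≈ 0.860000
step 5 [5y] zero: DF = P = 2113/2500 ≈ 0.845200
step 6 [6y] zero: DF = P = 8199/10000 ≈ 0.819900
step 7 [7y] zero: DF = P = 3953/5000 ≈ 0.790600
step 8 [8y] bond c/1=17/400: DF=(2119807/2000000 − 17/400·(0.954500+0.932600+0.882800+0.860000+0.845200+0.819900+0.790600))/(1+17/400) = 3843/5000 ≈ 0.768600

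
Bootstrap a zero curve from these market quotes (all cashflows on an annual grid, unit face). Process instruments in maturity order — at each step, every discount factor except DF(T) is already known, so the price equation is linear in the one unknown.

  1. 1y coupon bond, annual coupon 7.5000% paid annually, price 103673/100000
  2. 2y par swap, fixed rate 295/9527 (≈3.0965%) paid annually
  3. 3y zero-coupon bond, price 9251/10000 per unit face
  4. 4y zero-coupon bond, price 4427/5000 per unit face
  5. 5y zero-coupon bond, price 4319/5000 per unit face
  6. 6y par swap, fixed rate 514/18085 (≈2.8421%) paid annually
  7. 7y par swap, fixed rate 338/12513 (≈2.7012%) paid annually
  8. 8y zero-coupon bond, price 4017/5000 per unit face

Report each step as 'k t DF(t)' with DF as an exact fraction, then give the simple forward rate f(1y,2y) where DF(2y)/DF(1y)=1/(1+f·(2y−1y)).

1 1 2411/2500
2 2 941/1000
3 3 9251/10000
4 4 4427/5000
5 5 4319/5000
6 6 4229/5000
7 7 831/1000
8 8 4017/5000
f(1y,2y) = ((2411/2500)/(941/1000) − 1)/(1) = 117/4705 ≈ 2.4867%

step 1 [1y] bond c/1=3/40: DF=(103673/100000 − 3/40·(0))/(1+3/40) = 2411/2500 ≈ 0.964400
step 2 [2y] swap r/1=295/9527: DF=(1 − 295/9527·(0.964400))/(1+295/9527) = 941/1000 ≈ 0.941000
step 3 [3y] zero: DF = P = 9251/10000 ≈ 0.925100
step 4 [4y] zero: DF = P = 4427/5000 ≈ 0.885400
step 5 [5y] zero: DF = P = 4319/5000 ≈ 0.863800
step 6 [6y] swap r/1=514/18085: DF=(1 − 514/18085·(0.964400+0.941000+0.925100+0.885400+0.863800))/(1+514/18085) = 4229/5000 ≈ 0.845800
step 7 [7y] swap r/1=338/12513: DF=(1 − 338/12513·(0.964400+0.941000+0.925100+0.885400+0.863800+0.845800))/(1+338/12513) = 831/1000 ≈ 0.831000
step 8 [8y] zero: DF = P = 4017/5000 ≈ 0.803400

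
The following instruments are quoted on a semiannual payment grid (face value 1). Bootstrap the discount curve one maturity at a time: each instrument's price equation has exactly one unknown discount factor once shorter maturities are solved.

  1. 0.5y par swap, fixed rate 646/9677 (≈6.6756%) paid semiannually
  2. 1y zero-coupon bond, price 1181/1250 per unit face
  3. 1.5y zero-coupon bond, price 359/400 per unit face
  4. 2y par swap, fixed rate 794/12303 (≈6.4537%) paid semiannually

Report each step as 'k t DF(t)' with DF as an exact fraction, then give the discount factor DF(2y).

1 1/2 9677/10000
2 1 1181/1250
3 3/2 359/400
4 2 8809/10000
DF(2y) = 8809/10000 ≈ 0.880900

step 1 [0.5y] swap r/2=323/9677: DF=(1 − 323/9677·(0))/(1+323/9677) = 9677/10000 ≈ 0.967700
step 2 [1y] zero: DF = P = 1181/1250 ≈ 0.944800
step 3 [1.5y] zero: DF = P = 359/400 ≈ 0.897500
step 4 [2y] swap r/2=397/12303: DF=(1 − 397/12303·(0.967700+0.944800+0.897500))/(1+397/12303) = 8809/10000 ≈ 0.880900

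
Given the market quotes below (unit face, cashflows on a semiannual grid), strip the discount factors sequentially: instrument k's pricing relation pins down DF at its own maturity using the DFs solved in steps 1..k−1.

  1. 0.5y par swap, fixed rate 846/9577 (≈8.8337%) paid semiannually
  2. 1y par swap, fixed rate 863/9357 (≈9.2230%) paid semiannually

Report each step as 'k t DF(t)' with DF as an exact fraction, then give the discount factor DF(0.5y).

step 1 [0.5y] swap r/2=423/9577: DF=(1 − 423/9577·(0))/(1+423/9577) = 9577/10000 ≈ 0.957700
step 2 [1y] swap r/2=863/18714: DF=(1 − 863/18714·(0.957700))/(1+863/18714) = 9137/10000 ≈ 0.913700

1 1/2 9577/10000
2 1 9137/10000
DF(0.5y) = 9577/10000 ≈ 0.957700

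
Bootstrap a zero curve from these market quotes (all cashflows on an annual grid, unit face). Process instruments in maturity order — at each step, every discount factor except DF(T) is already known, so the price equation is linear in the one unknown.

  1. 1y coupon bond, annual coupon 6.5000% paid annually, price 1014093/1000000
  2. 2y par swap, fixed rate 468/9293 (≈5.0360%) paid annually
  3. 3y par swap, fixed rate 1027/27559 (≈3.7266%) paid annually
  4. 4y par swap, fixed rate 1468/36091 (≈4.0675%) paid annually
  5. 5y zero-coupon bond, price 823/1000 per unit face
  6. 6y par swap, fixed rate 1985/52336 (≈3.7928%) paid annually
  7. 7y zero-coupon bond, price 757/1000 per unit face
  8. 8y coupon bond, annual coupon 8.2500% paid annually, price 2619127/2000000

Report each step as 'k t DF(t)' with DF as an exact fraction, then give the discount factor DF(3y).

step 1 [1y] bond c/1=13/200: DF=(1014093/1000000 − 13/200·(0))/(1+13/200) = 4761/5000 ≈ 0.952200
step 2 [2y] swap r/1=468/9293: DF=(1 − 468/9293·(0.952200))/(1+468/9293) = 1133/1250 ≈ 0.906400
step 3 [3y] swap r/1=1027/27559: DF=(1 − 1027/27559·(0.952200+0.906400))/(1+1027/27559) = 8973/10000 ≈ 0.897300
step 4 [4y] swap r/1=1468/36091: DF=(1 − 1468/36091·(0.952200+0.906400+0.897300))/(1+1468/36091) = 2133/2500 ≈ 0.853200
step 5 [5y] zero: DF = P = 823/1000 ≈ 0.823000
step 6 [6y] swap r/1=1985/52336: DF=(1 − 1985/52336·(0.952200+0.906400+0.897300+0.853200+0.823000))/(1+1985/52336) = 1603/2000 ≈ 0.801500
step 7 [7y] zero: DF = P = 757/1000 ≈ 0.757000
step 8 [8y] bond c/1=33/400: DF=(2619127/2000000 − 33/400·(0.952200+0.906400+0.897300+0.853200+0.823000+0.801500+0.757000))/(1+33/400) = 1883/2500 ≈ 0.753200

1 1 4761/5000
2 2 1133/1250
3 3 8973/10000
4 4 2133/2500
5 5 823/1000
6 6 1603/2000
7 7 757/1000
8 8 1883/2500
DF(3y) = 8973/10000 ≈ 0.897300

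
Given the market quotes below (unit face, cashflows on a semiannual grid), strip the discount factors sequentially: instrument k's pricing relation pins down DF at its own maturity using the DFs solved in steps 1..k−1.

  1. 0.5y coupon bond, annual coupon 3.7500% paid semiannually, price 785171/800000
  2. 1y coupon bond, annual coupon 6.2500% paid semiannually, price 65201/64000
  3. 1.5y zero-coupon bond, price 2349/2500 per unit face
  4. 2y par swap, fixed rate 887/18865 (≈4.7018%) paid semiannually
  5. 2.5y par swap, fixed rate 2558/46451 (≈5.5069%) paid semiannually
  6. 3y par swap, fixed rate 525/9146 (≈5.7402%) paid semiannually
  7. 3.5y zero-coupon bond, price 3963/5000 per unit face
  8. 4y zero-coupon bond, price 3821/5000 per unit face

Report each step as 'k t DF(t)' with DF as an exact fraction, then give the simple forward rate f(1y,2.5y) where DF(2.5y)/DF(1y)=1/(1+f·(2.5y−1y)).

1 1/2 4817/5000
2 1 9587/10000
3 3/2 2349/2500
4 2 9113/10000
5 5/2 8721/10000
6 3 337/400
7 7/2 3963/5000
8 4 3821/5000
f(1y,2.5y) = ((9587/10000)/(8721/10000) − 1)/(3/2) = 1732/26163 ≈ 6.6200%

step 1 [0.5y] bond c/2=3/160: DF=(785171/800000 − 3/160·(0))/(1+3/160) = 4817/5000 ≈ 0.963400
step 2 [1y] bond c/2=1/32: DF=(65201/64000 − 1/32·(0.963400))/(1+1/32) = 9587/10000 ≈ 0.958700
step 3 [1.5y] zero: DF = P = 2349/2500 ≈ 0.939600
step 4 [2y] swap r/2=887/37730: DF=(1 − 887/37730·(0.963400+0.958700+0.939600))/(1+887/37730) = 9113/10000 ≈ 0.911300
step 5 [2.5y] swap r/2=1279/46451: DF=(1 − 1279/46451·(0.963400+0.958700+0.939600+0.911300))/(1+1279/46451) = 8721/10000 ≈ 0.872100
step 6 [3y] swap r/2=525/18292: DF=(1 − 525/18292·(0.963400+0.958700+0.939600+0.911300+0.872100))/(1+525/18292) = 337/400 ≈ 0.842500
step 7 [3.5y] zero: DF = P = 3963/5000 ≈ 0.792600
step 8 [4y] zero: DF = P = 3821/5000 ≈ 0.764200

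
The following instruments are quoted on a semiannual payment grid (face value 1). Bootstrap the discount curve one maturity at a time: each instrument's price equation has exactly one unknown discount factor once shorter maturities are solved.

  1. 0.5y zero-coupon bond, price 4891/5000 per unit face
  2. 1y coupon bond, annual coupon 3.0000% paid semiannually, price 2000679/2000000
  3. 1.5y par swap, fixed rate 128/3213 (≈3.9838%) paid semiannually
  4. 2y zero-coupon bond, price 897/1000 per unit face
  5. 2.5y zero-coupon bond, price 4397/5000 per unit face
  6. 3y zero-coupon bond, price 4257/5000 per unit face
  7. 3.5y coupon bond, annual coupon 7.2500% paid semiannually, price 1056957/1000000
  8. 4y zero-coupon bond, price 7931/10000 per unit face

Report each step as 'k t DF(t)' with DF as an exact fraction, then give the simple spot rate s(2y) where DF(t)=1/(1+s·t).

step 1 [0.5y] zero: DF = P = 4891/5000 ≈ 0.978200
step 2 [1y] bond c/2=3/200: DF=(2000679/2000000 − 3/200·(0.978200))/(1+3/200) = 9711/10000 ≈ 0.971100
step 3 [1.5y] swap r/2=64/3213: DF=(1 − 64/3213·(0.978200+0.971100))/(1+64/3213) = 589/625 ≈ 0.942400
step 4 [2y] zero: DF = P = 897/1000 ≈ 0.897000
step 5 [2.5y] zero: DF = P = 4397/5000 ≈ 0.879400
step 6 [3y] zero: DF = P = 4257/5000 ≈ 0.851400
step 7 [3.5y] bond c/2=29/800: DF=(1056957/1000000 − 29/800·(0.978200+0.971100+0.942400+0.897000+0.879400+0.851400))/(1+29/800) = 8269/10000 ≈ 0.826900
step 8 [4y] zero: DF = P = 7931/10000 ≈ 0.793100

1 1/2 4891/5000
2 1 9711/10000
3 3/2 589/625
4 2 897/1000
5 5/2 4397/5000
6 3 4257/5000
7 7/2 8269/10000
8 4 7931/10000
s(2y) = (1/(897/1000) − 1)/(2) = 103/1794 ≈ 5.7414%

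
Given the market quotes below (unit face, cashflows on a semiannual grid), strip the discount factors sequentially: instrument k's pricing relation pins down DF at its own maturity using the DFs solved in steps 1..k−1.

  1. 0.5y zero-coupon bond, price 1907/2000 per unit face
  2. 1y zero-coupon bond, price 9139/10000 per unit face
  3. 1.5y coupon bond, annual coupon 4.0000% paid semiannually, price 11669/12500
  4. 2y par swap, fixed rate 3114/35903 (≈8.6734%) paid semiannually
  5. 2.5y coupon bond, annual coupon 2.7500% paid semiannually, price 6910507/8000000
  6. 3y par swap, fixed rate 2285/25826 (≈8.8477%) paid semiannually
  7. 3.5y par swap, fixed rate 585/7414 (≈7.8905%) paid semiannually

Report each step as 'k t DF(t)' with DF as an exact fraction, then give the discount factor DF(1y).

step 1 [0.5y] zero: DF = P = 1907/2000 ≈ 0.953500
step 2 [1y] zero: DF = P = 9139/10000 ≈ 0.913900
step 3 [1.5y] bond c/2=1/50: DF=(11669/12500 − 1/50·(0.953500+0.913900))/(1+1/50) = 4393/5000 ≈ 0.878600
step 4 [2y] swap r/2=1557/35903: DF=(1 − 1557/35903·(0.953500+0.913900+0.878600))/(1+1557/35903) = 8443/10000 ≈ 0.844300
step 5 [2.5y] bond c/2=11/800: DF=(6910507/8000000 − 11/800·(0.953500+0.913900+0.878600+0.844300))/(1+11/800) = 4017/5000 ≈ 0.803400
step 6 [3y] swap r/2=2285/51652: DF=(1 − 2285/51652·(0.953500+0.913900+0.878600+0.844300+0.803400))/(1+2285/51652) = 1543/2000 ≈ 0.771500
step 7 [3.5y] swap r/2=585/14828: DF=(1 − 585/14828·(0.953500+0.913900+0.878600+0.844300+0.803400+0.771500))/(1+585/14828) = 383/500 ≈ 0.766000

1 1/2 1907/2000
2 1 9139/10000
3 3/2 4393/5000
4 2 8443/10000
5 5/2 4017/5000
6 3 1543/2000
7 7/2 383/500
DF(1y) = 9139/10000 ≈ 0.913900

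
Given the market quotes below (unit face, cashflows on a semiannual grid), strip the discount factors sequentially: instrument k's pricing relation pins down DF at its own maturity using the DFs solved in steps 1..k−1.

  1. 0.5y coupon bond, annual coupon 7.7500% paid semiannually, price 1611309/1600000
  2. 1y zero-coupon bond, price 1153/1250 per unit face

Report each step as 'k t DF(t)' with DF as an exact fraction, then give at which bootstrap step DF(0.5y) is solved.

step 1 [0.5y] bond c/2=31/800: DF=(1611309/1600000 − 31/800·(0))/(1+31/800) = 1939/2000 ≈ 0.969500
step 2 [1y] zero: DF = P = 1153/1250 ≈ 0.922400

1 1/2 1939/2000
2 1 1153/1250
DF(0.5y) is solved at step 1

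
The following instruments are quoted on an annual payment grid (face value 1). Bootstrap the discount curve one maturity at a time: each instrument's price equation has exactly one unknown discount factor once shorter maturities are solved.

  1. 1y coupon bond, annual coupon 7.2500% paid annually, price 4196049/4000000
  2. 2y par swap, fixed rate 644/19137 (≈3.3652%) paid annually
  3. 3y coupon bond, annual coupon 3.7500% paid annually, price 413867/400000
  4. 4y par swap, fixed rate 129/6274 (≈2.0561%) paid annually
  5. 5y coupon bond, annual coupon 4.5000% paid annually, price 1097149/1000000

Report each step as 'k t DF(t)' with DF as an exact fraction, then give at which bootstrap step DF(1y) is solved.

1 1 9781/10000
2 2 2339/2500
3 3 9281/10000
4 4 4613/5000
5 5 4439/5000
DF(1y) is solved at step 1

step 1 [1y] bond c/1=29/400: DF=(4196049/4000000 − 29/400·(0))/(1+29/400) = 9781/10000 ≈ 0.978100
step 2 [2y] swap r/1=644/19137: DF=(1 − 644/19137·(0.978100))/(1+644/19137) = 2339/2500 ≈ 0.935600
step 3 [3y] bond c/1=3/80: DF=(413867/400000 − 3/80·(0.978100+0.935600))/(1+3/80) = 9281/10000 ≈ 0.928100
step 4 [4y] swap r/1=129/6274: DF=(1 − 129/6274·(0.978100+0.935600+0.928100))/(1+129/6274) = 4613/5000 ≈ 0.922600
step 5 [5y] bond c/1=9/200: DF=(1097149/1000000 − 9/200·(0.978100+0.935600+0.928100+0.922600))/(1+9/200) = 4439/5000 ≈ 0.887800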